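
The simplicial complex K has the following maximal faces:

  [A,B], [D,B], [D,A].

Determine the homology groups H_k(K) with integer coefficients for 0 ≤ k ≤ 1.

K has 3 vertices, 3 edges.
rank ∂_0 = 0, rank ∂_1 = 2 ⇒ b_0 = 3 − 0 − 2 = 1; all invariant factors of ∂_1 are 1 so no torsion. So H_0 = Z.
rank ∂_1 = 2, rank ∂_2 = 0 ⇒ b_1 = 3 − 2 − 0 = 1. So H_1 = Z.

H_0 ≅ Z,  H_1 ≅ Z.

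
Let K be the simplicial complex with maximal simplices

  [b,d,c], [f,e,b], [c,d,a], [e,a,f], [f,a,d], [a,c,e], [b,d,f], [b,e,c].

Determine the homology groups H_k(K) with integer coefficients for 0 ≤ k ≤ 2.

H_0 ≅ Z,  H_1 = 0,  H_2 ≅ Z.

Take the total order a < b < c < d < e < f on the vertex set. Then K (dimension 2) consists of the simplices:

  0-simplices (6): a, b, c, d, e, f
  1-simplices (12): ac, ad, ae, af, bc, bd, be, bf, cd, ce, df, ef
  2-simplices (8): acd, ace, adf, aef, bcd, bce, bdf, bef

giving chain groups C_0 ≅ Z^6, C_1 ≅ Z^12, C_2 ≅ Z^8.

The boundary map ∂_1: C_1 → C_0 is given by ∂[p,q] = [q] − [p].
As a 6×12 matrix over Z this has rank 5, with invariant factors (1,1,1,1,1).

Boundary ∂_2: C_2 → C_1 acts by ∂[p,q,r] = [q,r] − [p,r] + [p,q]. For instance
  ∂bef = ef − bf + be,
  ∂bce = ce − be + bc.
As a 12×8 matrix over Z this has rank 7, with invariant factors (1,1,1,1,1,1,1).

Computing H_k = (kernel of ∂_k) / (image of ∂_{k+1}):

  H_0: rank C_0 − rank ∂_1 = 6 − 5 = 1, and the invariant factors of ∂_1 are all 1, so H_0 ≅ Z.
  H_1: rank ker ∂_1 − rank ∂_2 = (12 − 5) − 7 = 0, and the invariant factors of ∂_2 are all 1, so H_1 ≅ 0.
  H_2: rank ker ∂_2 − rank ∂_3 = (8 − 7) − 0 = 1, and there is no ∂_3, so H_2 ≅ Z.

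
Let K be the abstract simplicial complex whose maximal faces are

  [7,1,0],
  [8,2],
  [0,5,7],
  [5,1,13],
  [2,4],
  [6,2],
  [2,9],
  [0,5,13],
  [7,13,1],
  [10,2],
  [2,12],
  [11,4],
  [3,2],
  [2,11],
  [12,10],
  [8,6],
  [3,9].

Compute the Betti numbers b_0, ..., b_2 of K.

b_0 = 2, b_1 = 5, b_2 = 0.

Take the total order 0 < 1 < 2 < 3 < 4 < 5 < 6 < 7 < 8 < 9 < 10 < 11 < 12 < 13 on the vertex set. Then K (dimension 2) consists of the simplices:

  0-simplices (14): [0], [1], [2], [3], [4], [5], [6], [7], [8], [9], [10], [11], [12], [13]
  1-simplices (22): (22 of them)
  2-simplices (5): [0,1,7], [0,5,7], [0,5,13], [1,5,13], [1,7,13]

giving chain groups C_0 ≅ Z^14, C_1 ≅ Z^22, C_2 ≅ Z^5.

The boundary map ∂_1: C_1 → C_0 maps an edge to its endpoints' difference, ∂[p,q] = q − p. For instance
  ∂[0,1] = [1] − [0].
The resulting 14×22 matrix has rank 12, and its Smith normal form has invariant factors (1,1,1,1,1,1,1,1,1,1,1,1).

The boundary map ∂_2: C_2 → C_1 maps a triangle to the signed sum of its edges. For instance
  ∂[0,1,7] = [1,7] − [0,7] + [0,1],
  ∂[0,5,13] = [5,13] − [0,13] + [0,5].
As a 22×5 matrix over Z this has rank 5, with invariant factors (1,1,1,1,1).

Reading off H_k = ker ∂_k / im ∂_{k+1}:

  H_0: rank C_0 − rank ∂_1 = 14 − 12 = 2, and the invariant factors of ∂_1 are all 1, so H_0 ≅ Z^2.
  H_1: rank ker ∂_1 − rank ∂_2 = (22 − 12) − 5 = 5, and the invariant factors of ∂_2 are all 1, so H_1 ≅ Z^5.
  H_2: rank ker ∂_2 − rank ∂_3 = (5 − 5) − 0 = 0, and there is no ∂_3, so H_2 ≅ 0.

(K is a triangulation of the disjoint union of the Möbius band and a wedge of 4 circles.)

Hence the Betti numbers are b_0 = 2, b_1 = 5, b_2 = 0.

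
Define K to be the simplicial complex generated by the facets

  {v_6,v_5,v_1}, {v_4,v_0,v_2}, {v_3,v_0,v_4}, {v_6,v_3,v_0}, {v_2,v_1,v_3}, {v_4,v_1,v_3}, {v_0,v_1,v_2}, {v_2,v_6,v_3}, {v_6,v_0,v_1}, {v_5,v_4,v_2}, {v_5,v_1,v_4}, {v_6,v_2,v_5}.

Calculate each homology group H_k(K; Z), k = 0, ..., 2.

H_0 ≅ Z,  H_1 ≅ Z/2,  H_2 = 0.

Order the vertices as v_0 < v_1 < v_2 < v_3 < v_4 < v_5 < v_6. Listing each simplex with vertices in this order, K has dimension 2 with simplices:

  0-simplices (7): [v_0], [v_1], [v_2], [v_3], [v_4], [v_5], [v_6]
  1-simplices (18): (18 of them)
  2-simplices (12): (12 of them)

Hence C_0 ≅ Z^7, C_1 ≅ Z^18, C_2 ≅ Z^12.

Boundary ∂_1: C_1 → C_0 is given by ∂[p,q] = [q] − [p]. For instance
  ∂[v_1,v_6] = [v_6] − [v_1].
The 7×18 boundary matrix has rank 6 and Smith normal form diag(1,1,1,1,1,1).

Boundary ∂_2: C_2 → C_1 acts by ∂[p,q,r] = [q,r] − [p,r] + [p,q]. For instance
  ∂[v_1,v_4,v_5] = [v_4,v_5] − [v_1,v_5] + [v_1,v_4],
  ∂[v_2,v_3,v_6] = [v_3,v_6] − [v_2,v_6] + [v_2,v_3].
The 18×12 boundary matrix has rank 12 and Smith normal form diag(1,1,1,1,1,1,1,1,1,1,1,2).

Computing H_k = (kernel of ∂_k) / (image of ∂_{k+1}):

  H_0: rank C_0 − rank ∂_1 = 7 − 6 = 1, and the invariant factors of ∂_1 are all 1, so H_0 = Z.
  H_1: rank ker ∂_1 − rank ∂_2 = (18 − 6) − 12 = 0, and ∂_2 has invariant factor 2 > 1, so H_1 = Z/2.
  H_2: rank ker ∂_2 − rank ∂_3 = (12 − 12) − 0 = 0, and there is no ∂_3, so H_2 = 0.

(K is a triangulation of the real projective plane RP^2.)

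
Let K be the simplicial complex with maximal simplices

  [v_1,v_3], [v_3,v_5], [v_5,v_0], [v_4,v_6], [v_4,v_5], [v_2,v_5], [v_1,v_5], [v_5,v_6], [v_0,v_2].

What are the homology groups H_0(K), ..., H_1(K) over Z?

We work with the vertex ordering v_0 < v_1 < v_2 < v_3 < v_4 < v_5 < v_6. The simplices of K, each written with vertices in increasing order, are:

  0-simplices (7): [v_0], [v_1], [v_2], [v_3], [v_4], [v_5], [v_6]
  1-simplices (9): [v_0,v_2], [v_0,v_5], [v_1,v_3], [v_1,v_5], [v_2,v_5], [v_3,v_5], [v_4,v_5], [v_4,v_6], [v_5,v_6]

Hence C_0 ≅ Z^7, C_1 ≅ Z^9.

∂_1: C_1 → C_0 is given by ∂[p,q] = [q] − [p]. For instance
  ∂[v_2,v_5] = [v_5] − [v_2].
As a 7×9 matrix over Z this has rank 6, with invariant factors (1,1,1,1,1,1).

Reading off H_k = ker ∂_k / im ∂_{k+1}:

  H_0: rank C_0 − rank ∂_1 = 7 − 6 = 1, and the invariant factors of ∂_1 are all 1, so H_0 ≅ Z.
  H_1: rank ker ∂_1 − rank ∂_2 = (9 − 6) − 0 = 3, and there is no ∂_2, so H_1 ≅ Z^3.

H_0 ≅ Z,  H_1 ≅ Z^3.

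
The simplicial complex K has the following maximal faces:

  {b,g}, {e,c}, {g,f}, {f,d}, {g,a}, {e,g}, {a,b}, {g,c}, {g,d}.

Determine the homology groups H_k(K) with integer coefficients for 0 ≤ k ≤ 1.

H_0 = Z,  H_1 = Z^3.

Fix the vertex order a < b < c < d < e < f < g and write every simplex with vertices in increasing order. Then dim K = 1 and the simplices of K are:

  0-simplices (7): a, b, c, d, e, f, g
  1-simplices (9): ab, ag, bg, ce, cg, df, dg, eg, fg

giving chain groups C_0 ≅ Z^7, C_1 ≅ Z^9.

The boundary map ∂_1: C_1 → C_0 sends each edge [p,q] (with p < q) to q − p.
The 7×9 boundary matrix has rank 6 and Smith normal form diag(1,1,1,1,1,1).

Now H_k = ker ∂_k / im ∂_{k+1}, so:

  H_0: rank C_0 − rank ∂_1 = 7 − 6 = 1, and the invariant factors of ∂_1 are all 1, so H_0 = Z.
  H_1: rank ker ∂_1 − rank ∂_2 = (9 − 6) − 0 = 3, and there is no ∂_2, so H_1 = Z^3.

(K is a triangulation of a wedge of 3 circles.)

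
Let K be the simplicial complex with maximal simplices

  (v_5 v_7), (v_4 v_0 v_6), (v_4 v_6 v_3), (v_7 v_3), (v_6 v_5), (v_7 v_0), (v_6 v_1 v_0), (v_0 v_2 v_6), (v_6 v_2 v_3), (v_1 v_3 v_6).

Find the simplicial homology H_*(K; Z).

H_0 ≅ Z,  H_1 ≅ Z^2,  H_2 = 0.

K has 8 vertices, 15 edges, 6 triangles.
rank ∂_0 = 0, rank ∂_1 = 7 ⇒ b_0 = 8 − 0 − 7 = 1; all invariant factors of ∂_1 are 1 so no torsion. So H_0 ≅ Z.
rank ∂_1 = 7, rank ∂_2 = 6 ⇒ b_1 = 15 − 7 − 6 = 2; all invariant factors of ∂_2 are 1 so no torsion. So H_1 ≅ Z^2.
rank ∂_2 = 6, rank ∂_3 = 0 ⇒ b_2 = 6 − 6 − 0 = 0. So H_2 ≅ 0.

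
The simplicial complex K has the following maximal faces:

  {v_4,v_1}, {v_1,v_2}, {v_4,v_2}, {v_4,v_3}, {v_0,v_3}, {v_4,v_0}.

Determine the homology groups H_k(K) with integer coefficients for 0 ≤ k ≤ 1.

H_0 = Z,  H_1 = Z^2.

Take the total order v_0 < v_1 < v_2 < v_3 < v_4 on the vertex set. Then K (dimension 1) consists of the simplices:

  0-simplices (5): [v_0], [v_1], [v_2], [v_3], [v_4]
  1-simplices (6): [v_0,v_3], [v_0,v_4], [v_1,v_2], [v_1,v_4], [v_2,v_4], [v_3,v_4]

Hence C_0 ≅ Z^5, C_1 ≅ Z^6.

Boundary ∂_1: C_1 → C_0 is given by ∂[p,q] = [q] − [p]. For instance
  ∂[v_1,v_2] = [v_2] − [v_1].
As a 5×6 matrix over Z this has rank 4, with invariant factors (1,1,1,1).

Now H_k = ker ∂_k / im ∂_{k+1}, so:

  H_0: rank C_0 − rank ∂_1 = 5 − 4 = 1, and the invariant factors of ∂_1 are all 1, so H_0 ≅ Z.
  H_1: rank ker ∂_1 − rank ∂_2 = (6 − 4) − 0 = 2, and there is no ∂_2, so H_1 ≅ Z^2.

(K is a triangulation of a wedge of 2 circles.)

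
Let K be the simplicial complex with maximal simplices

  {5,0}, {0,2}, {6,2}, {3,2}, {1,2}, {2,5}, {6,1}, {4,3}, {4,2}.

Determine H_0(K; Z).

We work with the vertex ordering 0 < 1 < 2 < 3 < 4 < 5 < 6. The simplices of K, each written with vertices in increasing order, are:

  0-simplices (7): [0], [1], [2], [3], [4], [5], [6]
  1-simplices (9): [0,2], [0,5], [1,2], [1,6], [2,3], [2,4], [2,5], [2,6], [3,4]

Hence C_0 ≅ Z^7, C_1 ≅ Z^9.

The boundary map ∂_1: C_1 → C_0 maps an edge to its endpoints' difference, ∂[p,q] = q − p. For instance
  ∂[3,4] = [4] − [3].
The resulting 7×9 matrix has rank 6, and its Smith normal form has invariant factors (1,1,1,1,1,1).

From H_k ≅ ker(∂_k) / im(∂_{k+1}) we obtain:

  H_0: rank C_0 − rank ∂_1 = 7 − 6 = 1, and the invariant factors of ∂_1 are all 1, so H_0 = Z.

H_0 = Z.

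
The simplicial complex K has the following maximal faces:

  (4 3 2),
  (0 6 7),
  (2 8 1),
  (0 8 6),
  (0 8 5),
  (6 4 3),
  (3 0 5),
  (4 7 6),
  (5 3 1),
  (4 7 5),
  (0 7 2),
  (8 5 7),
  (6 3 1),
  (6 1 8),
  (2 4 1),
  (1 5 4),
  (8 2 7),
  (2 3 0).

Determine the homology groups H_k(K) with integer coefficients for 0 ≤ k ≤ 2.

H_0 ≅ Z,  H_1 ≅ Z ⊕ Z/2,  H_2 = 0.

We work with the vertex ordering 0 < 1 < 2 < 3 < 4 < 5 < 6 < 7 < 8. The simplices of K, each written with vertices in increasing order, are:

  0-simplices (9): [0], [1], [2], [3], [4], [5], [6], [7], [8]
  1-simplices (27): (27 of them)
  2-simplices (18): [0,2,3], [0,2,7], [0,3,5], [0,5,8], [0,6,7], [0,6,8], [1,2,4], [1,2,8], [1,3,5], [1,3,6], [1,4,5], [1,6,8], [2,3,4], [2,7,8], [3,4,6], [4,5,7], [4,6,7], [5,7,8]

giving chain groups C_0 ≅ Z^9, C_1 ≅ Z^27, C_2 ≅ Z^18.

Boundary ∂_1: C_1 → C_0 is given by ∂[p,q] = [q] − [p]. For instance
  ∂[1,5] = [5] − [1].
The 9×27 boundary matrix has rank 8 and Smith normal form diag(1,1,1,1,1,1,1,1).

The boundary map ∂_2: C_2 → C_1 maps a triangle to the signed sum of its edges. For instance
  ∂[1,3,5] = [3,5] − [1,5] + [1,3],
  ∂[1,2,4] = [2,4] − [1,4] + [1,2].
This gives a 27×18 integer matrix of rank 18; reducing to Smith normal form yields diagonal entries (1,1,1,1,1,1,1,1,1,1,1,1,1,1,1,1,1,2).

Computing H_k = (kernel of ∂_k) / (image of ∂_{k+1}):

  H_0: rank C_0 − rank ∂_1 = 9 − 8 = 1, and the invariant factors of ∂_1 are all 1, so H_0 = Z.
  H_1: rank ker ∂_1 − rank ∂_2 = (27 − 8) − 18 = 1, and ∂_2 has invariant factor 2 > 1, so H_1 = Z ⊕ Z/2.
  H_2: rank ker ∂_2 − rank ∂_3 = (18 − 18) − 0 = 0, and there is no ∂_3, so H_2 = 0.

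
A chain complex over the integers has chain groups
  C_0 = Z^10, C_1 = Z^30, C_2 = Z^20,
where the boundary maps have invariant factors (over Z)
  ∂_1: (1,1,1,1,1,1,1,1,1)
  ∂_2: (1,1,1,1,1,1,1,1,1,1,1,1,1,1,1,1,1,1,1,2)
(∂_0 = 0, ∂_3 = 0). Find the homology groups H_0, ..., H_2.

H_0: b_0 = 10 − 0 − 9 = 1; torsion from ∂_1 factors > 1: none. So H_0 ≅ Z.
H_1: b_1 = 30 − 9 − 20 = 1; torsion from ∂_2 factors > 1: [2]. So H_1 ≅ Z ⊕ Z/2.
H_2: b_2 = 20 − 20 − 0 = 0; torsion from ∂_3 factors > 1: none. So H_2 ≅ 0.

H_0 ≅ Z,  H_1 ≅ Z ⊕ Z/2,  H_2 = 0.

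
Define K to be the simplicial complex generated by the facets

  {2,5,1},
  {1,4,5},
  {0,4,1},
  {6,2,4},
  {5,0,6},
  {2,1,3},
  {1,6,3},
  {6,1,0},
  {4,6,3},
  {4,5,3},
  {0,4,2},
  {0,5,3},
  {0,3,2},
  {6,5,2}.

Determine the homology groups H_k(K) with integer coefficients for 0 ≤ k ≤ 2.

We work with the vertex ordering 0 < 1 < 2 < 3 < 4 < 5 < 6. The simplices of K, each written with vertices in increasing order, are:

  0-simplices (7): [0], [1], [2], [3], [4], [5], [6]
  1-simplices (21): [0,1], [0,2], [0,3], [0,4], [0,5], [0,6], [1,2], [1,3], [1,4], [1,5], [1,6], [2,3], [2,4], [2,5], [2,6], [3,4], [3,5], [3,6], [4,5], [4,6], [5,6]
  2-simplices (14): [0,1,4], [0,1,6], [0,2,3], [0,2,4], [0,3,5], [0,5,6], [1,2,3], [1,2,5], [1,3,6], [1,4,5], [2,4,6], [2,5,6], [3,4,5], [3,4,6]

giving chain groups C_0 ≅ Z^7, C_1 ≅ Z^21, C_2 ≅ Z^14.

∂_1: C_1 → C_0 is given by ∂[p,q] = [q] − [p]. For instance
  ∂[1,3] = [3] − [1].
The 7×21 boundary matrix has rank 6 and Smith normal form diag(1,1,1,1,1,1).

∂_2: C_2 → C_1 maps a triangle to the signed sum of its edges. For instance
  ∂[3,4,6] = [4,6] − [3,6] + [3,4],
  ∂[0,1,4] = [1,4] − [0,4] + [0,1].
This gives a 21×14 integer matrix of rank 13; reducing to Smith normal form yields diagonal entries (1,1,1,1,1,1,1,1,1,1,1,1,1).

From H_k ≅ ker(∂_k) / im(∂_{k+1}) we obtain:

  H_0: rank C_0 − rank ∂_1 = 7 − 6 = 1, and the invariant factors of ∂_1 are all 1, so H_0 ≅ Z.
  H_1: rank ker ∂_1 − rank ∂_2 = (21 − 6) − 13 = 2, and the invariant factors of ∂_2 are all 1, so H_1 ≅ Z^2.
  H_2: rank ker ∂_2 − rank ∂_3 = (14 − 13) − 0 = 1, and there is no ∂_3, so H_2 ≅ Z.

H_0 ≅ Z,  H_1 ≅ Z^2,  H_2 ≅ Z.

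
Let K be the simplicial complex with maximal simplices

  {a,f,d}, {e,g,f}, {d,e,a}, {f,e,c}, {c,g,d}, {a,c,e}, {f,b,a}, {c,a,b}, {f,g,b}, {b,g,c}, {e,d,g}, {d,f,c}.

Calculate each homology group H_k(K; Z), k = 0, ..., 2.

Fix the vertex order a < b < c < d < e < f < g and write every simplex with vertices in increasing order. Then dim K = 2 and the simplices of K are:

  0-simplices (7): a, b, c, d, e, f, g
  1-simplices (18): ab, ac, ad, ae, af, bc, bf, bg, cd, ce, cf, cg, de, df, dg, ef, eg, fg
  2-simplices (12): abc, abf, ace, ade, adf, bcg, bfg, cdf, cdg, cef, deg, efg

giving chain groups C_0 ≅ Z^7, C_1 ≅ Z^18, C_2 ≅ Z^12.

Boundary ∂_1: C_1 → C_0 is given by ∂[p,q] = [q] − [p].
As a 7×18 matrix over Z this has rank 6, with invariant factors (1,1,1,1,1,1).

The boundary map ∂_2: C_2 → C_1 maps a triangle to the signed sum of its edges. For instance
  ∂bfg = fg − bg + bf,
  ∂cdg = dg − cg + cd.
As a 18×12 matrix over Z this has rank 12, with invariant factors (1,1,1,1,1,1,1,1,1,1,1,2).

Computing H_k = (kernel of ∂_k) / (image of ∂_{k+1}):

  H_0: rank C_0 − rank ∂_1 = 7 − 6 = 1, and the invariant factors of ∂_1 are all 1, so H_0 ≅ Z.
  H_1: rank ker ∂_1 − rank ∂_2 = (18 − 6) − 12 = 0, and ∂_2 has invariant factor 2 > 1, so H_1 ≅ Z/2.
  H_2: rank ker ∂_2 − rank ∂_3 = (12 − 12) − 0 = 0, and there is no ∂_3, so H_2 ≅ 0.

H_0 ≅ Z,  H_1 ≅ Z/2,  H_2 = 0.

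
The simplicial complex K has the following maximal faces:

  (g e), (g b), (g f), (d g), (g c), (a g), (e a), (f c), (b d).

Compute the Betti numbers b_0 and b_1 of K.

b_0 = 1, b_1 = 3.

Take the total order a < b < c < d < e < f < g on the vertex set. Then K (dimension 1) consists of the simplices:

  0-simplices (7): a, b, c, d, e, f, g
  1-simplices (9): ae, ag, bd, bg, cf, cg, dg, eg, fg

so the chain groups are C_0 ≅ Z^7, C_1 ≅ Z^9.

Boundary ∂_1: C_1 → C_0 maps an edge to its endpoints' difference, ∂[p,q] = q − p. For instance
  ∂dg = g − d.
As a 7×9 matrix over Z this has rank 6, with invariant factors (1,1,1,1,1,1).

Now H_k = ker ∂_k / im ∂_{k+1}, so:

  H_0: rank C_0 − rank ∂_1 = 7 − 6 = 1, and the invariant factors of ∂_1 are all 1, so H_0 ≅ Z.
  H_1: rank ker ∂_1 − rank ∂_2 = (9 − 6) − 0 = 3, and there is no ∂_2, so H_1 ≅ Z^3.

(K is a triangulation of a wedge of 3 circles.)

Hence the Betti numbers are b_0 = 1, b_1 = 3.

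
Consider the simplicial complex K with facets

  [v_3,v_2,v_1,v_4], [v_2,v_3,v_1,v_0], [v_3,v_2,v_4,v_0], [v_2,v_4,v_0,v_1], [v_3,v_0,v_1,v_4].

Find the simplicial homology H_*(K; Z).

H_0 = Z,  H_1 = 0,  H_2 = 0,  H_3 = Z.

Take the total order v_0 < v_1 < v_2 < v_3 < v_4 on the vertex set. Then K (dimension 3) consists of the simplices:

  0-simplices (5): [v_0], [v_1], [v_2], [v_3], [v_4]
  1-simplices (10): [v_0,v_1], [v_0,v_2], [v_0,v_3], [v_0,v_4], [v_1,v_2], [v_1,v_3], [v_1,v_4], [v_2,v_3], [v_2,v_4], [v_3,v_4]
  2-simplices (10): [v_0,v_1,v_2], [v_0,v_1,v_3], [v_0,v_1,v_4], [v_0,v_2,v_3], [v_0,v_2,v_4], [v_0,v_3,v_4], [v_1,v_2,v_3], [v_1,v_2,v_4], [v_1,v_3,v_4], [v_2,v_3,v_4]
  3-simplices (5): [v_0,v_1,v_2,v_3], [v_0,v_1,v_2,v_4], [v_0,v_1,v_3,v_4], [v_0,v_2,v_3,v_4], [v_1,v_2,v_3,v_4]

so the chain groups are C_0 ≅ Z^5, C_1 ≅ Z^10, C_2 ≅ Z^10, C_3 ≅ Z^5.

Boundary ∂_1: C_1 → C_0 is given by ∂[p,q] = [q] − [p].
This gives a 5×10 integer matrix of rank 4; reducing to Smith normal form yields diagonal entries (1,1,1,1).

The boundary map ∂_2: C_2 → C_1 acts by ∂[p,q,r] = [q,r] − [p,r] + [p,q]. For instance
  ∂[v_0,v_2,v_4] = [v_2,v_4] − [v_0,v_4] + [v_0,v_2],
  ∂[v_0,v_1,v_3] = [v_1,v_3] − [v_0,v_3] + [v_0,v_1].
The resulting 10×10 matrix has rank 6, and its Smith normal form has invariant factors (1,1,1,1,1,1).

∂_3: C_3 → C_2 sends each 3-simplex σ to the alternating sum Σ_i (−1)^i (σ with its i-th vertex removed). For instance
  ∂[v_0,v_2,v_3,v_4] = [v_2,v_3,v_4] − [v_0,v_3,v_4] + [v_0,v_2,v_4] − [v_0,v_2,v_3],
  ∂[v_1,v_2,v_3,v_4] = [v_2,v_3,v_4] − [v_1,v_3,v_4] + [v_1,v_2,v_4] − [v_1,v_2,v_3].
This gives a 10×5 integer matrix of rank 4; reducing to Smith normal form yields diagonal entries (1,1,1,1).

Now H_k = ker ∂_k / im ∂_{k+1}, so:

  H_0: rank C_0 − rank ∂_1 = 5 − 4 = 1, and the invariant factors of ∂_1 are all 1, so H_0 ≅ Z.
  H_1: rank ker ∂_1 − rank ∂_2 = (10 − 4) − 6 = 0, and the invariant factors of ∂_2 are all 1, so H_1 ≅ 0.
  H_2: rank ker ∂_2 − rank ∂_3 = (10 − 6) − 4 = 0, and the invariant factors of ∂_3 are all 1, so H_2 ≅ 0.
  H_3: rank ker ∂_3 − rank ∂_4 = (5 − 4) − 0 = 1, and there is no ∂_4, so H_3 ≅ Z.

As a check, the Euler characteristic is 5 − 10 + 10 − 5 = 0, which agrees with 1 − 0 + 0 − 1 = 0.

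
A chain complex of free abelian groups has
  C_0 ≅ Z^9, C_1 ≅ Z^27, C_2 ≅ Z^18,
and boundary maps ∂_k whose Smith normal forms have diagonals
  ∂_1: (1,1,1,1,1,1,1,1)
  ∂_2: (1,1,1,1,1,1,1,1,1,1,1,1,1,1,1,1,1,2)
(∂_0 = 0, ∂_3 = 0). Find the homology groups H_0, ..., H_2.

H_0 = Z,  H_1 = Z ⊕ Z/2Z,  H_2 = 0.

H_0: b_0 = 9 − 0 − 8 = 1; torsion from ∂_1 factors > 1: none. So H_0 = Z.
H_1: b_1 = 27 − 8 − 18 = 1; torsion from ∂_2 factors > 1: [2]. So H_1 = Z ⊕ Z/2Z.
H_2: b_2 = 18 − 18 − 0 = 0; torsion from ∂_3 factors > 1: none. So H_2 = 0.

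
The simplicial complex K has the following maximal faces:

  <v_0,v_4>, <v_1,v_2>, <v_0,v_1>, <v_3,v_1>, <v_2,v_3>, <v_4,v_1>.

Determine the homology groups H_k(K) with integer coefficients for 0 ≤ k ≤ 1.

We work with the vertex ordering v_0 < v_1 < v_2 < v_3 < v_4. The simplices of K, each written with vertices in increasing order, are:

  0-simplices (5): [v_0], [v_1], [v_2], [v_3], [v_4]
  1-simplices (6): [v_0,v_1], [v_0,v_4], [v_1,v_2], [v_1,v_3], [v_1,v_4], [v_2,v_3]

giving chain groups C_0 ≅ Z^5, C_1 ≅ Z^6.

∂_1: C_1 → C_0 sends each edge [p,q] (with p < q) to q − p.
This gives a 5×6 integer matrix of rank 4; reducing to Smith normal form yields diagonal entries (1,1,1,1).

From H_k ≅ ker(∂_k) / im(∂_{k+1}) we obtain:

  H_0: rank C_0 − rank ∂_1 = 5 − 4 = 1, and the invariant factors of ∂_1 are all 1, so H_0 ≅ Z.
  H_1: rank ker ∂_1 − rank ∂_2 = (6 − 4) − 0 = 2, and there is no ∂_2, so H_1 ≅ Z^2.

H_0 ≅ Z,  H_1 ≅ Z^2.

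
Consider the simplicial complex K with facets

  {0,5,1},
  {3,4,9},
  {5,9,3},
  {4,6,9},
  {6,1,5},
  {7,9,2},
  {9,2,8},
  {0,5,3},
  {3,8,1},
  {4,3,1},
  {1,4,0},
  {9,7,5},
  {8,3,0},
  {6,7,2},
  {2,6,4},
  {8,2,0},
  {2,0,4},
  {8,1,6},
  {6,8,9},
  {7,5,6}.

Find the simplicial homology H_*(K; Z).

Take the total order 0 < 1 < 2 < 3 < 4 < 5 < 6 < 7 < 8 < 9 on the vertex set. Then K (dimension 2) consists of the simplices:

  0-simplices (10): [0], [1], [2], [3], [4], [5], [6], [7], [8], [9]
  1-simplices (30): (30 of them)
  2-simplices (20): (20 of them)

so the chain groups are C_0 ≅ Z^10, C_1 ≅ Z^30, C_2 ≅ Z^20.

The boundary map ∂_1: C_1 → C_0 maps an edge to its endpoints' difference, ∂[p,q] = q − p.
As a 10×30 matrix over Z this has rank 9, with invariant factors (1,1,1,1,1,1,1,1,1).

Boundary ∂_2: C_2 → C_1 acts by ∂[p,q,r] = [q,r] − [p,r] + [p,q]. For instance
  ∂[4,6,9] = [6,9] − [4,9] + [4,6],
  ∂[0,1,5] = [1,5] − [0,5] + [0,1].
The resulting 30×20 matrix has rank 20, and its Smith normal form has invariant factors (1,1,1,1,1,1,1,1,1,1,1,1,1,1,1,1,1,1,1,2).

Now H_k = ker ∂_k / im ∂_{k+1}, so:

  H_0: rank C_0 − rank ∂_1 = 10 − 9 = 1, and the invariant factors of ∂_1 are all 1, so H_0 = Z.
  H_1: rank ker ∂_1 − rank ∂_2 = (30 − 9) − 20 = 1, and ∂_2 has invariant factor 2 > 1, so H_1 = Z ⊕ Z_2.
  H_2: rank ker ∂_2 − rank ∂_3 = (20 − 20) − 0 = 0, and there is no ∂_3, so H_2 = 0.

H_0 = Z,  H_1 = Z ⊕ Z_2,  H_2 = 0.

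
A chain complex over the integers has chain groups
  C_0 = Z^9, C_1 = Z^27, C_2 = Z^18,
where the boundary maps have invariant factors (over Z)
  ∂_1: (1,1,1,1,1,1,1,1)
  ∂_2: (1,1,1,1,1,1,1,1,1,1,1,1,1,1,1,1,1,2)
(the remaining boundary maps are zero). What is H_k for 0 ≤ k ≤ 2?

H_0: b_0 = 9 − 0 − 8 = 1; torsion from ∂_1 factors > 1: none. So H_0 ≅ Z.
H_1: b_1 = 27 − 8 − 18 = 1; torsion from ∂_2 factors > 1: [2]. So H_1 ≅ Z ⊕ Z/2.
H_2: b_2 = 18 − 18 − 0 = 0; torsion from ∂_3 factors > 1: none. So H_2 ≅ 0.

H_0 ≅ Z,  H_1 ≅ Z ⊕ Z/2,  H_2 = 0.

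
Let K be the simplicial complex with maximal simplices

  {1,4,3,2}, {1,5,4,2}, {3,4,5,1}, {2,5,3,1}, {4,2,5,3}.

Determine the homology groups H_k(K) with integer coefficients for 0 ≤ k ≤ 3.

H_0 ≅ Z,  H_1 = 0,  H_2 = 0,  H_3 ≅ Z.

Order the vertices as 1 < 2 < 3 < 4 < 5. Listing each simplex with vertices in this order, K has dimension 3 with simplices:

  0-simplices (5): [1], [2], [3], [4], [5]
  1-simplices (10): [1,2], [1,3], [1,4], [1,5], [2,3], [2,4], [2,5], [3,4], [3,5], [4,5]
  2-simplices (10): [1,2,3], [1,2,4], [1,2,5], [1,3,4], [1,3,5], [1,4,5], [2,3,4], [2,3,5], [2,4,5], [3,4,5]
  3-simplices (5): [1,2,3,4], [1,2,3,5], [1,2,4,5], [1,3,4,5], [2,3,4,5]

giving chain groups C_0 ≅ Z^5, C_1 ≅ Z^10, C_2 ≅ Z^10, C_3 ≅ Z^5.

The boundary map ∂_1: C_1 → C_0 maps an edge to its endpoints' difference, ∂[p,q] = q − p. For instance
  ∂[4,5] = [5] − [4].
The 5×10 boundary matrix has rank 4 and Smith normal form diag(1,1,1,1).

∂_2: C_2 → C_1 acts by ∂[p,q,r] = [q,r] − [p,r] + [p,q]. For instance
  ∂[1,2,5] = [2,5] − [1,5] + [1,2],
  ∂[1,2,4] = [2,4] − [1,4] + [1,2].
The resulting 10×10 matrix has rank 6, and its Smith normal form has invariant factors (1,1,1,1,1,1).

Boundary ∂_3: C_3 → C_2 sends each 3-simplex σ to the alternating sum Σ_i (−1)^i (σ with its i-th vertex removed). For instance
  ∂[2,3,4,5] = [3,4,5] − [2,4,5] + [2,3,5] − [2,3,4],
  ∂[1,2,3,5] = [2,3,5] − [1,3,5] + [1,2,5] − [1,2,3].
The 10×5 boundary matrix has rank 4 and Smith normal form diag(1,1,1,1).

Now H_k = ker ∂_k / im ∂_{k+1}, so:

  H_0: rank C_0 − rank ∂_1 = 5 − 4 = 1, and the invariant factors of ∂_1 are all 1, so H_0 ≅ Z.
  H_1: rank ker ∂_1 − rank ∂_2 = (10 − 4) − 6 = 0, and the invariant factors of ∂_2 are all 1, so H_1 ≅ 0.
  H_2: rank ker ∂_2 − rank ∂_3 = (10 − 6) − 4 = 0, and the invariant factors of ∂_3 are all 1, so H_2 ≅ 0.
  H_3: rank ker ∂_3 − rank ∂_4 = (5 − 4) − 0 = 1, and there is no ∂_4, so H_3 ≅ Z.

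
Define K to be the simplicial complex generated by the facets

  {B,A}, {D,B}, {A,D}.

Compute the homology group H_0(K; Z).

H_0 = Z.

We work with the vertex ordering A < B < D. The simplices of K, each written with vertices in increasing order, are:

  0-simplices (3): A, B, D
  1-simplices (3): AB, AD, BD

so the chain groups are C_0 ≅ Z^3, C_1 ≅ Z^3.

Boundary ∂_1: C_1 → C_0 sends each edge [p,q] (with p < q) to q − p. For instance
  ∂BD = D − B.
The resulting 3×3 matrix has rank 2, and its Smith normal form has invariant factors (1,1).

From H_k ≅ ker(∂_k) / im(∂_{k+1}) we obtain:

  H_0: rank C_0 − rank ∂_1 = 3 − 2 = 1, and the invariant factors of ∂_1 are all 1, so H_0 ≅ Z.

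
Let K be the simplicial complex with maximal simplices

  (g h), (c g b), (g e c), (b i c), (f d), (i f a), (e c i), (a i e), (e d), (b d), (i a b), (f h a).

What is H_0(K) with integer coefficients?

H_0 ≅ Z.

Fix the vertex order a < b < c < d < e < f < g < h < i and write every simplex with vertices in increasing order. Then dim K = 2 and the simplices of K are:

  0-simplices (9): a, b, c, d, e, f, g, h, i
  1-simplices (19): ab, ae, af, ah, ai, bc, bd, bg, bi, ce, cg, ci, de, df, eg, ei, fh, fi, gh
  2-simplices (8): abi, aei, afh, afi, bcg, bci, ceg, cei

so the chain groups are C_0 ≅ Z^9, C_1 ≅ Z^19, C_2 ≅ Z^8.

∂_1: C_1 → C_0 maps an edge to its endpoints' difference, ∂[p,q] = q − p. For instance
  ∂cg = g − c.
The resulting 9×19 matrix has rank 8, and its Smith normal form has invariant factors (1,1,1,1,1,1,1,1).

Boundary ∂_2: C_2 → C_1 acts by ∂[p,q,r] = [q,r] − [p,r] + [p,q]. For instance
  ∂ceg = eg − cg + ce,
  ∂afi = fi − ai + af.
The resulting 19×8 matrix has rank 8, and its Smith normal form has invariant factors (1,1,1,1,1,1,1,1).

Now H_k = ker ∂_k / im ∂_{k+1}, so:

  H_0: rank C_0 − rank ∂_1 = 9 − 8 = 1, and the invariant factors of ∂_1 are all 1, so H_0 = Z.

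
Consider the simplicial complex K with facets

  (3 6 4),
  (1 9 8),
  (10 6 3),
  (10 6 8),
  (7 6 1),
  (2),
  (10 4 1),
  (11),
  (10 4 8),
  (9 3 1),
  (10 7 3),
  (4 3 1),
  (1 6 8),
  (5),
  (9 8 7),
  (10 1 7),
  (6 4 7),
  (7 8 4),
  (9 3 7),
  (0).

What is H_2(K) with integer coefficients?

Order the vertices as 0 < 1 < 2 < 3 < 4 < 5 < 6 < 7 < 8 < 9 < 10 < 11. Listing each simplex with vertices in this order, K has dimension 2 with simplices:

  0-simplices (12): [0], [1], [2], [3], [4], [5], [6], [7], [8], [9], [10], [11]
  1-simplices (24): (24 of them)
  2-simplices (16): [1,3,4], [1,3,9], [1,4,10], [1,6,7], [1,6,8], [1,7,10], [1,8,9], [3,4,6], [3,6,10], [3,7,9], [3,7,10], [4,6,7], [4,7,8], [4,8,10], [6,8,10], [7,8,9]

giving chain groups C_0 ≅ Z^12, C_1 ≅ Z^24, C_2 ≅ Z^16.

The boundary map ∂_1: C_1 → C_0 sends each edge [p,q] (with p < q) to q − p. For instance
  ∂[1,6] = [6] − [1].
As a 12×24 matrix over Z this has rank 7, with invariant factors (1,1,1,1,1,1,1).

Boundary ∂_2: C_2 → C_1 acts by ∂[p,q,r] = [q,r] − [p,r] + [p,q]. For instance
  ∂[3,6,10] = [6,10] − [3,10] + [3,6],
  ∂[1,7,10] = [7,10] − [1,10] + [1,7].
This gives a 24×16 integer matrix of rank 15; reducing to Smith normal form yields diagonal entries (1,1,1,1,1,1,1,1,1,1,1,1,1,1,1).

From H_k ≅ ker(∂_k) / im(∂_{k+1}) we obtain:

  H_2: rank ker ∂_2 − rank ∂_3 = (16 − 15) − 0 = 1, and there is no ∂_3, so H_2 ≅ Z.

H_2 ≅ Z.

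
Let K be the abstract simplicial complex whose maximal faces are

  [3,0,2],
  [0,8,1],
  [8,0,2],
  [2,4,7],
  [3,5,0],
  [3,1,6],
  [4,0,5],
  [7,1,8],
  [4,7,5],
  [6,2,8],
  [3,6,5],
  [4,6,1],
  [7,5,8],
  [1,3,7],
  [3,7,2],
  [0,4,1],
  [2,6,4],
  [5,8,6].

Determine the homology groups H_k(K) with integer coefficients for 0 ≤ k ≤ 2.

We work with the vertex ordering 0 < 1 < 2 < 3 < 4 < 5 < 6 < 7 < 8. The simplices of K, each written with vertices in increasing order, are:

  0-simplices (9): [0], [1], [2], [3], [4], [5], [6], [7], [8]
  1-simplices (27): (27 of them)
  2-simplices (18): [0,1,4], [0,1,8], [0,2,3], [0,2,8], [0,3,5], [0,4,5], [1,3,6], [1,3,7], [1,4,6], [1,7,8], [2,3,7], [2,4,6], [2,4,7], [2,6,8], [3,5,6], [4,5,7], [5,6,8], [5,7,8]

so the chain groups are C_0 ≅ Z^9, C_1 ≅ Z^27, C_2 ≅ Z^18.

The boundary map ∂_1: C_1 → C_0 is given by ∂[p,q] = [q] − [p]. For instance
  ∂[3,5] = [5] − [3].
The resulting 9×27 matrix has rank 8, and its Smith normal form has invariant factors (1,1,1,1,1,1,1,1).

The boundary map ∂_2: C_2 → C_1 acts by ∂[p,q,r] = [q,r] − [p,r] + [p,q]. For instance
  ∂[2,4,7] = [4,7] − [2,7] + [2,4],
  ∂[0,1,8] = [1,8] − [0,8] + [0,1].
As a 27×18 matrix over Z this has rank 17, with invariant factors (1,1,1,1,1,1,1,1,1,1,1,1,1,1,1,1,1).

Computing H_k = (kernel of ∂_k) / (image of ∂_{k+1}):

  H_0: rank C_0 − rank ∂_1 = 9 − 8 = 1, and the invariant factors of ∂_1 are all 1, so H_0 ≅ Z.
  H_1: rank ker ∂_1 − rank ∂_2 = (27 − 8) − 17 = 2, and the invariant factors of ∂_2 are all 1, so H_1 ≅ Z^2.
  H_2: rank ker ∂_2 − rank ∂_3 = (18 − 17) − 0 = 1, and there is no ∂_3, so H_2 ≅ Z.

H_0 ≅ Z,  H_1 ≅ Z^2,  H_2 ≅ Z.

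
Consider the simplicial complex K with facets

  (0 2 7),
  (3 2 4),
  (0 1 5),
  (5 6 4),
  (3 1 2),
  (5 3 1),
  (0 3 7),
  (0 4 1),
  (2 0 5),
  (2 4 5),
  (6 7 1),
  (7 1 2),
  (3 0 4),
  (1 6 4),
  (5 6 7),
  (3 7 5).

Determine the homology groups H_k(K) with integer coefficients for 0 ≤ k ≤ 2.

Fix the vertex order 0 < 1 < 2 < 3 < 4 < 5 < 6 < 7 and write every simplex with vertices in increasing order. Then dim K = 2 and the simplices of K are:

  0-simplices (8): [0], [1], [2], [3], [4], [5], [6], [7]
  1-simplices (24): (24 of them)
  2-simplices (16): [0,1,4], [0,1,5], [0,2,5], [0,2,7], [0,3,4], [0,3,7], [1,2,3], [1,2,7], [1,3,5], [1,4,6], [1,6,7], [2,3,4], [2,4,5], [3,5,7], [4,5,6], [5,6,7]

Hence C_0 ≅ Z^8, C_1 ≅ Z^24, C_2 ≅ Z^16.

The boundary map ∂_1: C_1 → C_0 is given by ∂[p,q] = [q] − [p]. For instance
  ∂[1,4] = [4] − [1].
This gives a 8×24 integer matrix of rank 7; reducing to Smith normal form yields diagonal entries (1,1,1,1,1,1,1).

The boundary map ∂_2: C_2 → C_1 acts by ∂[p,q,r] = [q,r] − [p,r] + [p,q]. For instance
  ∂[1,2,7] = [2,7] − [1,7] + [1,2],
  ∂[0,3,4] = [3,4] − [0,4] + [0,3].
The 24×16 boundary matrix has rank 15 and Smith normal form diag(1,1,1,1,1,1,1,1,1,1,1,1,1,1,1).

Computing H_k = (kernel of ∂_k) / (image of ∂_{k+1}):

  H_0: rank C_0 − rank ∂_1 = 8 − 7 = 1, and the invariant factors of ∂_1 are all 1, so H_0 ≅ Z.
  H_1: rank ker ∂_1 − rank ∂_2 = (24 − 7) − 15 = 2, and the invariant factors of ∂_2 are all 1, so H_1 ≅ Z^2.
  H_2: rank ker ∂_2 − rank ∂_3 = (16 − 15) − 0 = 1, and there is no ∂_3, so H_2 ≅ Z.

(K is a triangulation of the torus T^2.)

H_0 ≅ Z,  H_1 ≅ Z^2,  H_2 ≅ Z.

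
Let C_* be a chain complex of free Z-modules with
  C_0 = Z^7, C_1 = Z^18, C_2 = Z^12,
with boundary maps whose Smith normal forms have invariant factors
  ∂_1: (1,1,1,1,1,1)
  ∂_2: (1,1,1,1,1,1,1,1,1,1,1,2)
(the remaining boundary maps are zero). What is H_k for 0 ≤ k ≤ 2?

H_0 = Z,  H_1 = Z/2,  H_2 = 0.

H_0: b_0 = 7 − 0 − 6 = 1; torsion from ∂_1 factors > 1: none. So H_0 = Z.
H_1: b_1 = 18 − 6 − 12 = 0; torsion from ∂_2 factors > 1: [2]. So H_1 = Z/2.
H_2: b_2 = 12 − 12 − 0 = 0; torsion from ∂_3 factors > 1: none. So H_2 = 0.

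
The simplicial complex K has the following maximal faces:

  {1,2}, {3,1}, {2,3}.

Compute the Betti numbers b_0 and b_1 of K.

We work with the vertex ordering 1 < 2 < 3. The simplices of K, each written with vertices in increasing order, are:

  0-simplices (3): [1], [2], [3]
  1-simplices (3): [1,2], [1,3], [2,3]

so the chain groups are C_0 ≅ Z^3, C_1 ≅ Z^3.

∂_1: C_1 → C_0 sends each edge [p,q] (with p < q) to q − p. For instance
  ∂[1,2] = [2] − [1].
As a 3×3 matrix over Z this has rank 2, with invariant factors (1,1).

Now H_k = ker ∂_k / im ∂_{k+1}, so:

  H_0: rank C_0 − rank ∂_1 = 3 − 2 = 1, and the invariant factors of ∂_1 are all 1, so H_0 ≅ Z.
  H_1: rank ker ∂_1 − rank ∂_2 = (3 − 2) − 0 = 1, and there is no ∂_2, so H_1 ≅ Z.

Hence the Betti numbers are b_0 = 1, b_1 = 1.

b_0 = 1, b_1 = 1.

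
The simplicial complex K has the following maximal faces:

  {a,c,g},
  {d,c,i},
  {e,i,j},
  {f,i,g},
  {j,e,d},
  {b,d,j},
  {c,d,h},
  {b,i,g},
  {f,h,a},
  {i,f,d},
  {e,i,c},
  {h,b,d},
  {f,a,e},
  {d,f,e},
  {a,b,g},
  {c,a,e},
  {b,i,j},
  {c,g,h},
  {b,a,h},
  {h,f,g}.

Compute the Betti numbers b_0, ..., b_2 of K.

Order the vertices as a < b < c < d < e < f < g < h < i < j. Listing each simplex with vertices in this order, K has dimension 2 with simplices:

  0-simplices (10): a, b, c, d, e, f, g, h, i, j
  1-simplices (30): ab, ac, ae, af, ag, ah, bd, bg, bh, bi, bj, cd, ce, cg, ch, ci, de, df, dh, di, dj, ef, ei, ej, fg, fh, fi, gh, gi, ij
  2-simplices (20): abg, abh, ace, acg, aef, afh, bdh, bdj, bgi, bij, cdh, cdi, cei, cgh, def, dej, dfi, eij, fgh, fgi

so the chain groups are C_0 ≅ Z^10, C_1 ≅ Z^30, C_2 ≅ Z^20.

∂_1: C_1 → C_0 maps an edge to its endpoints' difference, ∂[p,q] = q − p. For instance
  ∂ae = e − a.
The 10×30 boundary matrix has rank 9 and Smith normal form diag(1,1,1,1,1,1,1,1,1).

The boundary map ∂_2: C_2 → C_1 sends each 2-simplex [p,q,r] to [q,r] − [p,r] + [p,q]. For instance
  ∂cgh = gh − ch + cg,
  ∂fgi = gi − fi + fg.
The resulting 30×20 matrix has rank 20, and its Smith normal form has invariant factors (1,1,1,1,1,1,1,1,1,1,1,1,1,1,1,1,1,1,1,2).

From H_k ≅ ker(∂_k) / im(∂_{k+1}) we obtain:

  H_0: rank C_0 − rank ∂_1 = 10 − 9 = 1, and the invariant factors of ∂_1 are all 1, so H_0 = Z.
  H_1: rank ker ∂_1 − rank ∂_2 = (30 − 9) − 20 = 1, and ∂_2 has invariant factor 2 > 1, so H_1 = Z ⊕ Z/2Z.
  H_2: rank ker ∂_2 − rank ∂_3 = (20 − 20) − 0 = 0, and there is no ∂_3, so H_2 = 0.

As a check, the Euler characteristic is 10 − 30 + 20 = 0, which agrees with 1 − 1 + 0 = 0.
(K is a triangulation of the Klein bottle.)

Hence the Betti numbers are b_0 = 1, b_1 = 1, b_2 = 0.

b_0 = 1, b_1 = 1, b_2 = 0.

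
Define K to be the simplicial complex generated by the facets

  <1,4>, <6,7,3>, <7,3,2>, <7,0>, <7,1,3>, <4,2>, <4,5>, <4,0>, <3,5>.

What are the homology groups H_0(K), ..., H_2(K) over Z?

K has 8 vertices, 13 edges, 3 triangles.
rank ∂_0 = 0, rank ∂_1 = 7 ⇒ b_0 = 8 − 0 − 7 = 1; all invariant factors of ∂_1 are 1 so no torsion. So H_0 ≅ Z.
rank ∂_1 = 7, rank ∂_2 = 3 ⇒ b_1 = 13 − 7 − 3 = 3; all invariant factors of ∂_2 are 1 so no torsion. So H_1 ≅ Z^3.
rank ∂_2 = 3, rank ∂_3 = 0 ⇒ b_2 = 3 − 3 − 0 = 0. So H_2 ≅ 0.

H_0 = Z,  H_1 = Z^3,  H_2 = 0.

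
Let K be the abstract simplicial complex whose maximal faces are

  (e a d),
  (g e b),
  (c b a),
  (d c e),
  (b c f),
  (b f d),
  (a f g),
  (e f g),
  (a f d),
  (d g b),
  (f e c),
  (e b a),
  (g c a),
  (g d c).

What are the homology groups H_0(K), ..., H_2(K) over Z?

Take the total order a < b < c < d < e < f < g on the vertex set. Then K (dimension 2) consists of the simplices:

  0-simplices (7): a, b, c, d, e, f, g
  1-simplices (21): ab, ac, ad, ae, af, ag, bc, bd, be, bf, bg, cd, ce, cf, cg, de, df, dg, ef, eg, fg
  2-simplices (14): abc, abe, acg, ade, adf, afg, bcf, bdf, bdg, beg, cde, cdg, cef, efg

so the chain groups are C_0 ≅ Z^7, C_1 ≅ Z^21, C_2 ≅ Z^14.

∂_1: C_1 → C_0 is given by ∂[p,q] = [q] − [p].
This gives a 7×21 integer matrix of rank 6; reducing to Smith normal form yields diagonal entries (1,1,1,1,1,1).

Boundary ∂_2: C_2 → C_1 acts by ∂[p,q,r] = [q,r] − [p,r] + [p,q]. For instance
  ∂cdg = dg − cg + cd,
  ∂bcf = cf − bf + bc.
As a 21×14 matrix over Z this has rank 13, with invariant factors (1,1,1,1,1,1,1,1,1,1,1,1,1).

Now H_k = ker ∂_k / im ∂_{k+1}, so:

  H_0: rank C_0 − rank ∂_1 = 7 − 6 = 1, and the invariant factors of ∂_1 are all 1, so H_0 = Z.
  H_1: rank ker ∂_1 − rank ∂_2 = (21 − 6) − 13 = 2, and the invariant factors of ∂_2 are all 1, so H_1 = Z^2.
  H_2: rank ker ∂_2 − rank ∂_3 = (14 − 13) − 0 = 1, and there is no ∂_3, so H_2 = Z.

As a check, the Euler characteristic is 7 − 21 + 14 = 0, which agrees with 1 − 2 + 1 = 0.

H_0 ≅ Z,  H_1 ≅ Z^2,  H_2 ≅ Z.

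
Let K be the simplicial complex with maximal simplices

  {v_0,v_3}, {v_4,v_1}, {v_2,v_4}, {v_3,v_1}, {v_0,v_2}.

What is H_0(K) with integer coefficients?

H_0 = Z.

Fix the vertex order v_0 < v_1 < v_2 < v_3 < v_4 and write every simplex with vertices in increasing order. Then dim K = 1 and the simplices of K are:

  0-simplices (5): [v_0], [v_1], [v_2], [v_3], [v_4]
  1-simplices (5): [v_0,v_2], [v_0,v_3], [v_1,v_3], [v_1,v_4], [v_2,v_4]

so the chain groups are C_0 ≅ Z^5, C_1 ≅ Z^5.

The boundary map ∂_1: C_1 → C_0 maps an edge to its endpoints' difference, ∂[p,q] = q − p.
This gives a 5×5 integer matrix of rank 4; reducing to Smith normal form yields diagonal entries (1,1,1,1).

From H_k ≅ ker(∂_k) / im(∂_{k+1}) we obtain:

  H_0: rank C_0 − rank ∂_1 = 5 − 4 = 1, and the invariant factors of ∂_1 are all 1, so H_0 = Z.

(K is a triangulation of the circle S^1.)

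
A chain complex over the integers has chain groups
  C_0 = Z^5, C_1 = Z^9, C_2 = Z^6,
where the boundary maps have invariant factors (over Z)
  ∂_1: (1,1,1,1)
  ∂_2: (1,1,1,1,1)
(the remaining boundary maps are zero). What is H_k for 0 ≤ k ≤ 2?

H_0 ≅ Z,  H_1 = 0,  H_2 ≅ Z.

H_0: b_0 = 5 − 0 − 4 = 1; torsion from ∂_1 factors > 1: none. So H_0 ≅ Z.
H_1: b_1 = 9 − 4 − 5 = 0; torsion from ∂_2 factors > 1: none. So H_1 ≅ 0.
H_2: b_2 = 6 − 5 − 0 = 1; torsion from ∂_3 factors > 1: none. So H_2 ≅ Z.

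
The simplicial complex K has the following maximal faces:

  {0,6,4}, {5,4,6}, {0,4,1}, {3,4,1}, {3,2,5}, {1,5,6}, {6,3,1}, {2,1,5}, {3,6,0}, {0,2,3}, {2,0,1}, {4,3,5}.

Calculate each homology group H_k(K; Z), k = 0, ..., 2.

Take the total order 0 < 1 < 2 < 3 < 4 < 5 < 6 on the vertex set. Then K (dimension 2) consists of the simplices:

  0-simplices (7): [0], [1], [2], [3], [4], [5], [6]
  1-simplices (18): [0,1], [0,2], [0,3], [0,4], [0,6], [1,2], [1,3], [1,4], [1,5], [1,6], [2,3], [2,5], [3,4], [3,5], [3,6], [4,5], [4,6], [5,6]
  2-simplices (12): [0,1,2], [0,1,4], [0,2,3], [0,3,6], [0,4,6], [1,2,5], [1,3,4], [1,3,6], [1,5,6], [2,3,5], [3,4,5], [4,5,6]

giving chain groups C_0 ≅ Z^7, C_1 ≅ Z^18, C_2 ≅ Z^12.

∂_1: C_1 → C_0 maps an edge to its endpoints' difference, ∂[p,q] = q − p. For instance
  ∂[3,5] = [5] − [3].
As a 7×18 matrix over Z this has rank 6, with invariant factors (1,1,1,1,1,1).

∂_2: C_2 → C_1 sends each 2-simplex [p,q,r] to [q,r] − [p,r] + [p,q]. For instance
  ∂[0,3,6] = [3,6] − [0,6] + [0,3],
  ∂[0,2,3] = [2,3] − [0,3] + [0,2].
This gives a 18×12 integer matrix of rank 12; reducing to Smith normal form yields diagonal entries (1,1,1,1,1,1,1,1,1,1,1,2).

Reading off H_k = ker ∂_k / im ∂_{k+1}:

  H_0: rank C_0 − rank ∂_1 = 7 − 6 = 1, and the invariant factors of ∂_1 are all 1, so H_0 ≅ Z.
  H_1: rank ker ∂_1 − rank ∂_2 = (18 − 6) − 12 = 0, and ∂_2 has invariant factor 2 > 1, so H_1 ≅ Z/2.
  H_2: rank ker ∂_2 − rank ∂_3 = (12 − 12) − 0 = 0, and there is no ∂_3, so H_2 ≅ 0.

As a check, the Euler characteristic is 7 − 18 + 12 = 1, which agrees with 1 − 0 + 0 = 1.

H_0 = Z,  H_1 = Z/2,  H_2 = 0.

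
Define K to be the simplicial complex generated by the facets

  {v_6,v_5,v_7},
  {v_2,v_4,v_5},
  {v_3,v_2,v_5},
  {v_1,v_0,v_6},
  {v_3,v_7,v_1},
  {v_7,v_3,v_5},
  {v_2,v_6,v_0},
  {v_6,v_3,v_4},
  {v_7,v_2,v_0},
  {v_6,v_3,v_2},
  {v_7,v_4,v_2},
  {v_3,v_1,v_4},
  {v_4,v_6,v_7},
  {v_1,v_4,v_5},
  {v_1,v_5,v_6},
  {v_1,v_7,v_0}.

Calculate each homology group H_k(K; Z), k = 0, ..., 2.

H_0 = Z,  H_1 = Z^2,  H_2 = Z.

Take the total order v_0 < v_1 < v_2 < v_3 < v_4 < v_5 < v_6 < v_7 on the vertex set. Then K (dimension 2) consists of the simplices:

  0-simplices (8): [v_0], [v_1], [v_2], [v_3], [v_4], [v_5], [v_6], [v_7]
  1-simplices (24): (24 of them)
  2-simplices (16): (16 of them)

Hence C_0 ≅ Z^8, C_1 ≅ Z^24, C_2 ≅ Z^16.

∂_1: C_1 → C_0 maps an edge to its endpoints' difference, ∂[p,q] = q − p.
The resulting 8×24 matrix has rank 7, and its Smith normal form has invariant factors (1,1,1,1,1,1,1).

∂_2: C_2 → C_1 sends each 2-simplex [p,q,r] to [q,r] − [p,r] + [p,q]. For instance
  ∂[v_2,v_3,v_5] = [v_3,v_5] − [v_2,v_5] + [v_2,v_3],
  ∂[v_0,v_2,v_6] = [v_2,v_6] − [v_0,v_6] + [v_0,v_2].
This gives a 24×16 integer matrix of rank 15; reducing to Smith normal form yields diagonal entries (1,1,1,1,1,1,1,1,1,1,1,1,1,1,1).

Computing H_k = (kernel of ∂_k) / (image of ∂_{k+1}):

  H_0: rank C_0 − rank ∂_1 = 8 − 7 = 1, and the invariant factors of ∂_1 are all 1, so H_0 ≅ Z.
  H_1: rank ker ∂_1 − rank ∂_2 = (24 − 7) − 15 = 2, and the invariant factors of ∂_2 are all 1, so H_1 ≅ Z^2.
  H_2: rank ker ∂_2 − rank ∂_3 = (16 − 15) − 0 = 1, and there is no ∂_3, so H_2 ≅ Z.

As a check, the Euler characteristic is 8 − 24 + 16 = 0, which agrees with 1 − 2 + 1 = 0.
(K is a triangulation of the torus T^2.)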